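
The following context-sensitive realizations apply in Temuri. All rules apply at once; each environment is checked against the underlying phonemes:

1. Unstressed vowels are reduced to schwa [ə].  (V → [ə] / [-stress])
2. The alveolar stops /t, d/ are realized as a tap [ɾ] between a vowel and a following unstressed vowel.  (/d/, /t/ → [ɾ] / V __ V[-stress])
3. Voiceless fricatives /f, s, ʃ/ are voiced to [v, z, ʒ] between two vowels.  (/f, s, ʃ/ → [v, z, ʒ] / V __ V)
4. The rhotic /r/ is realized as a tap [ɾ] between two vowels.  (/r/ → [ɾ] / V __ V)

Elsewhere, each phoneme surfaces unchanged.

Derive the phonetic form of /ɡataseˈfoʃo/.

/a/ (between /ɡ/ and /t/) occurs in an unstressed syllable → [ə] by rule 1.
/t/ meets the environment for rule 2 (between a vowel and a following unstressed vowel) → [ɾ].
Rule 1 applies to /a/ (between /t/ and /s/: in an unstressed syllable) → [ə].
Rule 3 applies to /s/ (between /a/ and /e/: between two vowels) → [z].
/e/ — between /s/ and /f/, in an unstressed syllable — surfaces as [ə] (rule 1).
Rule 3 applies to /f/ (between /e/ and /o/: between two vowels) → [v].
/o/ (between /f/ and /ʃ/) fails the environment for rule 1, so it stays [o].
/ʃ/ — between /o/ and /o/, between two vowels — surfaces as [ʒ] (rule 3).
/o/ — word-final, in an unstressed syllable — surfaces as [ə] (rule 1).

[ɡəɾəzəˈvoʒə]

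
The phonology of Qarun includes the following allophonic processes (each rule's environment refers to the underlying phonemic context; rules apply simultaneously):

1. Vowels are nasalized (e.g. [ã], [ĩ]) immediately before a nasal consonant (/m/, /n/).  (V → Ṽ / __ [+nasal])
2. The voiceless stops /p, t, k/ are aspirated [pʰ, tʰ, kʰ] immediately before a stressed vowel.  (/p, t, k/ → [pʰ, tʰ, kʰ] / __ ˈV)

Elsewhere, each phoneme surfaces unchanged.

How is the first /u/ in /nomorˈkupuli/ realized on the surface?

/u/ (between /k/ and /p/) fails the environment for rule 1, so it stays [u].

[u]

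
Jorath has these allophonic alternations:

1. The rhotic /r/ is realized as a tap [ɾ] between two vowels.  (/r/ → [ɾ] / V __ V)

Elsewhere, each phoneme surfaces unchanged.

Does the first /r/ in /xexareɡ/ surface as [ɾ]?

/r/ (between /a/ and /e/): between two vowels, so rule 1 applies → [ɾ].
The actual realization is [ɾ], which matches [ɾ].

Yes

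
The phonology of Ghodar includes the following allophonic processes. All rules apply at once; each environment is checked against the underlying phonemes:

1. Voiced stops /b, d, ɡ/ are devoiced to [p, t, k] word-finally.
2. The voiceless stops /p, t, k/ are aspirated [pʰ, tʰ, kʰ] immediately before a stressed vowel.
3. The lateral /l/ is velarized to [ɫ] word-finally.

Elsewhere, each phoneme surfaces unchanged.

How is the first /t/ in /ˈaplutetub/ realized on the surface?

/t/ (between /u/ and /e/): rule 2 targets it, but not immediately before a stressed vowel → unchanged [t].

[t]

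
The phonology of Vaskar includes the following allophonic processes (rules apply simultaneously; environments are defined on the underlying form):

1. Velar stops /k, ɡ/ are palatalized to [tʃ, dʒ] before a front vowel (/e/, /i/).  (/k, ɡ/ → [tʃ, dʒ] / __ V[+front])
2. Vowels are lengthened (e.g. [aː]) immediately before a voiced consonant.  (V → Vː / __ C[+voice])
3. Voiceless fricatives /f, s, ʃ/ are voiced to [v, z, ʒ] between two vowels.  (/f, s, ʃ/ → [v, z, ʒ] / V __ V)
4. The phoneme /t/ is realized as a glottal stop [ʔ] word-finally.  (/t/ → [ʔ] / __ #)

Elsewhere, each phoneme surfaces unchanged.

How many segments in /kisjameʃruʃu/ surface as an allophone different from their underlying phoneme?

Segments that undergo a rule: /k/ → [tʃ] (rule 1); /a/ → [aː] (rule 2); /ʃ/ → [ʒ] (rule 3).
All other segments surface unchanged.

3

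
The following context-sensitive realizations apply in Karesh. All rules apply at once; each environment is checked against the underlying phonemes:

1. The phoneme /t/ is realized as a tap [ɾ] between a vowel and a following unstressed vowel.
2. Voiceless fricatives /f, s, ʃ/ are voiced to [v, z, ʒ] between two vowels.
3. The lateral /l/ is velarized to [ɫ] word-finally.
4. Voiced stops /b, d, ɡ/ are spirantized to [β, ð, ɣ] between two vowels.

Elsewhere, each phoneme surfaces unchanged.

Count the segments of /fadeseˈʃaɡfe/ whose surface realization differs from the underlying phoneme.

3

Segments that undergo a rule: /d/ → [ð] (rule 4); /s/ → [z] (rule 2); /ʃ/ → [ʒ] (rule 2).
All other segments surface unchanged.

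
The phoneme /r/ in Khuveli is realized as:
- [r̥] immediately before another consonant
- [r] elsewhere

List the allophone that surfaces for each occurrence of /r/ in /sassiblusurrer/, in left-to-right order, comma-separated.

[r̥], [r], [r]

Occurrence 1 (position 11): immediately before another consonant → [r̥].
Occurrence 2 (position 12): no conditioning environment matches → elsewhere allophone [r].
Occurrence 3 (position 14): no conditioning environment matches → elsewhere allophone [r].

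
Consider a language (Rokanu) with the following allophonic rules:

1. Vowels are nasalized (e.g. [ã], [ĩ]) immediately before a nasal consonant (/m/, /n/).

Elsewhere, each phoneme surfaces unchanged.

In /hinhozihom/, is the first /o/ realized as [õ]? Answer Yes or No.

/o/ (between /h/ and /z/) fails the environment for rule 1, so it stays [o].
The actual realization is [o], not [õ].

No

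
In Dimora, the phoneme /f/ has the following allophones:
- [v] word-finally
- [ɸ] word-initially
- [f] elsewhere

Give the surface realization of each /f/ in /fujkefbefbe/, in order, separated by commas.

[ɸ], [f], [f]

Occurrence 1 (position 1): word-initially → [ɸ].
Occurrence 2 (position 6): no conditioning environment matches → elsewhere allophone [f].
Occurrence 3 (position 9): no conditioning environment matches → elsewhere allophone [f].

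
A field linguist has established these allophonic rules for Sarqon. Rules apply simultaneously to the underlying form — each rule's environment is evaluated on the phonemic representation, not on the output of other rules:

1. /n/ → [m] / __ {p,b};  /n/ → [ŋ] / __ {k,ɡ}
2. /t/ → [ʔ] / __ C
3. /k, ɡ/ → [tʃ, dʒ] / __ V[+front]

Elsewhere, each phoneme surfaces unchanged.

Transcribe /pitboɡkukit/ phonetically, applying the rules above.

/p/ stays [p].
/i/ — not in any rule's target class → [i].
/t/ — between /i/ and /b/, immediately before a consonant — surfaces as [ʔ] (rule 2).
/b/ (between /t/ and /o/): no rule targets it → [b].
/o/ (between /b/ and /ɡ/) is unaffected → [o].
/ɡ/ (between /o/ and /k/) is in the target of rule 3 but the environment (before a front vowel) is not met → [ɡ].
/k/ (between /ɡ/ and /u/) is in the target of rule 3 but the environment (before a front vowel) is not met → [k].
/u/ stays [u].
/k/ (between /u/ and /i/): before a front vowel, so rule 3 applies → [tʃ].
/i/ stays [i].
/t/ (word-final) fails the environment for rule 2, so it stays [t].

[piʔboɡkutʃit]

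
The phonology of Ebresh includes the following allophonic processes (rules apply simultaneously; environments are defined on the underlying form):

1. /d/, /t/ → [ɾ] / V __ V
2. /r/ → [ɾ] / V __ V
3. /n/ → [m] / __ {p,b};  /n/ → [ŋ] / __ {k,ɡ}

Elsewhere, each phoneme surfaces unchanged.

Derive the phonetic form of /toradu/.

[toɾaɾu]

/t/ (word-initial) is in the target of rule 1 but the environment (between two vowels) is not met → [t].
/r/ (between /o/ and /a/) occurs between two vowels → [ɾ] by rule 2.
/d/ meets the environment for rule 1 (between two vowels) → [ɾ].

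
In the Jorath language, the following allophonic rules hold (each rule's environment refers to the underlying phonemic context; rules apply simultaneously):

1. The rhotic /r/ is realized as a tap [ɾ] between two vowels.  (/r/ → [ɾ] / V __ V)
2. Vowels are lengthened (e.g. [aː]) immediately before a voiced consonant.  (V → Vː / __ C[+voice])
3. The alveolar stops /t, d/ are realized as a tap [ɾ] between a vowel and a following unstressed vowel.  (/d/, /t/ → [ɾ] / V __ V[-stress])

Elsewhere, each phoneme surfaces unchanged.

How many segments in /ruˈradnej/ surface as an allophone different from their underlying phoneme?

Segments that undergo a rule: /u/ → [uː] (rule 2); /r/ → [ɾ] (rule 1); /a/ → [aː] (rule 2); /e/ → [eː] (rule 2).
All other segments surface unchanged.

4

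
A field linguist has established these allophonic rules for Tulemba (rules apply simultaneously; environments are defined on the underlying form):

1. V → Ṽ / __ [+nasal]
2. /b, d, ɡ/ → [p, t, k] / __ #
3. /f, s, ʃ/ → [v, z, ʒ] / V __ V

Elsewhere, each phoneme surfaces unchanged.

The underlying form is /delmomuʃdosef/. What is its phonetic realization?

[delmõmuʃdozef]

/d/ (word-initial) is in the target of rule 2 but the environment (word-finally) is not met → [d].
/e/ (between /d/ and /l/) is in the target of rule 1 but the environment (before a nasal consonant) is not met → [e].
/l/ stays [l].
/m/ (between /l/ and /o/) is unaffected → [m].
/o/ (between /m/ and /m/) occurs before a nasal consonant → [õ] by rule 1.
/m/ (between /o/ and /u/) is unaffected → [m].
/u/ (between /m/ and /ʃ/) is in the target of rule 1 but the environment (before a nasal consonant) is not met → [u].
/ʃ/ (between /u/ and /d/) fails the environment for rule 3, so it stays [ʃ].
/d/ (between /ʃ/ and /o/) fails the environment for rule 2, so it stays [d].
/o/ — between /d/ and /s/; rule 1 does not apply here → [o].
/s/ (between /o/ and /e/): between two vowels, so rule 3 applies → [z].
/e/ (between /s/ and /f/) is in the target of rule 1 but the environment (before a nasal consonant) is not met → [e].
/f/ (word-final) fails the environment for rule 3, so it stays [f].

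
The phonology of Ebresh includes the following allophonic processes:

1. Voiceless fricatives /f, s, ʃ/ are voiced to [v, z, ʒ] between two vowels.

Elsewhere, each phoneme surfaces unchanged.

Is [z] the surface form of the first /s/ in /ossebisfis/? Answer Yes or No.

/s/ (between /o/ and /s/) fails the environment for rule 1, so it stays [s].
The actual realization is [s], not [z].

No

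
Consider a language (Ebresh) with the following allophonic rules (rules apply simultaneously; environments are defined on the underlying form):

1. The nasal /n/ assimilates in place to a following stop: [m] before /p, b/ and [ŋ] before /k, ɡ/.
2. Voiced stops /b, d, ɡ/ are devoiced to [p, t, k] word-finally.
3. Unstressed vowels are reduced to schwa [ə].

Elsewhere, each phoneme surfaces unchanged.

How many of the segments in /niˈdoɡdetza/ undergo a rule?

3

Segments that undergo a rule: /i/ → [ə] (rule 3); /e/ → [ə] (rule 3); /a/ → [ə] (rule 3).
All other segments surface unchanged.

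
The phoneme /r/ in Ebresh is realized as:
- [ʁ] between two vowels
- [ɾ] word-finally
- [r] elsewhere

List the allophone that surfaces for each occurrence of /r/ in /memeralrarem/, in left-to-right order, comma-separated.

[ʁ], [r], [ʁ]

Occurrence 1 (position 5): between two vowels → [ʁ].
Occurrence 2 (position 8): no conditioning environment matches → elsewhere allophone [r].
Occurrence 3 (position 10): between two vowels → [ʁ].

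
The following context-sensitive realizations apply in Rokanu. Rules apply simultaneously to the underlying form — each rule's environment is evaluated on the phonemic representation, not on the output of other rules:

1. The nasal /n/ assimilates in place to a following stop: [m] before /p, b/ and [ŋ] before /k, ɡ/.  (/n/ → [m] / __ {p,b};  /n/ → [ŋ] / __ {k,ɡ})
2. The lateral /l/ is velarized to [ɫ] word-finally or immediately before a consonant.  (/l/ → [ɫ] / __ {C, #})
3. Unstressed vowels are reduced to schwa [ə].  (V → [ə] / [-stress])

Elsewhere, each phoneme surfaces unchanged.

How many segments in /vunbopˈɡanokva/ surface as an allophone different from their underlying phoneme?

5

Segments that undergo a rule: /u/ → [ə] (rule 3); /n/ → [m] (rule 1); /o/ → [ə] (rule 3); /o/ → [ə] (rule 3); /a/ → [ə] (rule 3).
All other segments surface unchanged.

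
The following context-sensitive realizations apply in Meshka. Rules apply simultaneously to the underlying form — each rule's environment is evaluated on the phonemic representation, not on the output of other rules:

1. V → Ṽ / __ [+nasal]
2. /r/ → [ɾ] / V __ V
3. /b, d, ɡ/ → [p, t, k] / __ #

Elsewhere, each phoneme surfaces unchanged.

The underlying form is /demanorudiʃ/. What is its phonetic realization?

[dẽmãnoɾudiʃ]

/d/ (word-initial): rule 3 targets it, but not word-finally → unchanged [d].
/e/ (between /d/ and /m/): before a nasal consonant, so rule 1 applies → [ẽ].
Rule 1 applies to /a/ (between /m/ and /n/: before a nasal consonant) → [ã].
/o/ (between /n/ and /r/): rule 1 targets it, but not before a nasal consonant → unchanged [o].
/r/ (between /o/ and /u/) occurs between two vowels → [ɾ] by rule 2.
/u/ — between /r/ and /d/; rule 1 does not apply here → [u].
/d/ (between /u/ and /i/) is in the target of rule 3 but the environment (word-finally) is not met → [d].
/i/ (between /d/ and /ʃ/) is in the target of rule 1 but the environment (before a nasal consonant) is not met → [i].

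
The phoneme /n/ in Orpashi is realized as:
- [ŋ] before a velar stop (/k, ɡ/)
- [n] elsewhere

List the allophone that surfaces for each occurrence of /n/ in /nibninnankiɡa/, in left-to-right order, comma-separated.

Occurrence 1 (position 1): no conditioning environment matches → elsewhere allophone [n].
Occurrence 2 (position 4): no conditioning environment matches → elsewhere allophone [n].
Occurrence 3 (position 6): no conditioning environment matches → elsewhere allophone [n].
Occurrence 4 (position 7): no conditioning environment matches → elsewhere allophone [n].
Occurrence 5 (position 9): before a velar stop → [ŋ].

[n], [n], [n], [n], [ŋ]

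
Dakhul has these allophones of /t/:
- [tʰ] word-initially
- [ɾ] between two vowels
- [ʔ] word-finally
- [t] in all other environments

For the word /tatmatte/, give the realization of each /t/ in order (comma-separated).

[tʰ], [t], [t], [t]

Occurrence 1 (position 1): word-initially → [tʰ].
Occurrence 2 (position 3): no conditioning environment matches → elsewhere allophone [t].
Occurrence 3 (position 6): no conditioning environment matches → elsewhere allophone [t].
Occurrence 4 (position 7): no conditioning environment matches → elsewhere allophone [t].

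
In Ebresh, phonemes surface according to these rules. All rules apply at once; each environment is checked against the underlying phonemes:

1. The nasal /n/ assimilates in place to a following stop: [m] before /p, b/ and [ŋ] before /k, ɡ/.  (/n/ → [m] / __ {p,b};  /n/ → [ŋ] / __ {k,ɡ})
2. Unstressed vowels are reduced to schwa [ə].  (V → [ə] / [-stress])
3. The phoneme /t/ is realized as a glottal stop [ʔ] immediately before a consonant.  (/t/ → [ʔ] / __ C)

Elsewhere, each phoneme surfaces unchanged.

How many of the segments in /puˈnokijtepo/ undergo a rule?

Segments that undergo a rule: /u/ → [ə] (rule 2); /i/ → [ə] (rule 2); /e/ → [ə] (rule 2); /o/ → [ə] (rule 2).
All other segments surface unchanged.

4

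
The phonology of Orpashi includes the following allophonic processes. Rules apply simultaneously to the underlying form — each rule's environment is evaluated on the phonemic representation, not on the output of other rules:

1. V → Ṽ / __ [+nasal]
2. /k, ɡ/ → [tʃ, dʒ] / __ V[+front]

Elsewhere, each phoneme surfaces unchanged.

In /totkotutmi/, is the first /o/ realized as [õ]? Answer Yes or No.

/o/ — between /t/ and /t/; rule 1 does not apply here → [o].
The actual realization is [o], not [õ].

No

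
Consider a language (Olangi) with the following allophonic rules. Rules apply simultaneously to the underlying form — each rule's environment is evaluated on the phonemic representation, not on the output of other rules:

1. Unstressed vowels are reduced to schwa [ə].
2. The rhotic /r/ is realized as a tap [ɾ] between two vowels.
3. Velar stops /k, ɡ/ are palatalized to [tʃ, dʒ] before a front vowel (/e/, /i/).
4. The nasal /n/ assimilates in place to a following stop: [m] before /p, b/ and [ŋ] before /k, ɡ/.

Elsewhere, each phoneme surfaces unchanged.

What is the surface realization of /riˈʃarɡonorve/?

/r/ (word-initial) fails the environment for rule 2, so it stays [r].
/i/ — between /r/ and /ʃ/, in an unstressed syllable — surfaces as [ə] (rule 1).
/ʃ/ (between /i/ and /a/) is unaffected → [ʃ].
/a/ (between /ʃ/ and /r/): rule 1 targets it, but not in an unstressed syllable → unchanged [a].
/r/ — between /a/ and /ɡ/; rule 2 does not apply here → [r].
/ɡ/ (between /r/ and /o/) is in the target of rule 3 but the environment (before a front vowel) is not met → [ɡ].
/o/ — between /ɡ/ and /n/, in an unstressed syllable — surfaces as [ə] (rule 1).
/n/ (between /o/ and /o/): rule 4 targets it, but not before a labial or velar stop → unchanged [n].
/o/ meets the environment for rule 1 (in an unstressed syllable) → [ə].
/r/ (between /o/ and /v/): rule 2 targets it, but not between two vowels → unchanged [r].
/v/ (between /r/ and /e/): no rule targets it → [v].
Rule 1 applies to /e/ (word-final: in an unstressed syllable) → [ə].

[rəˈʃarɡənərvə]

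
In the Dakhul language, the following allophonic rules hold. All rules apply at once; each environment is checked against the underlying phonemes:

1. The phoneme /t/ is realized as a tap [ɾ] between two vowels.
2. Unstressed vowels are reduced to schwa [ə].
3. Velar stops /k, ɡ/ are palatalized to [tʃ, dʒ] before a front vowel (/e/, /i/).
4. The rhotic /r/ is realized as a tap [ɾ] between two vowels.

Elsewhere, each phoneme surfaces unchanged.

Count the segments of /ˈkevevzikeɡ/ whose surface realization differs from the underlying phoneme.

5

Segments that undergo a rule: /k/ → [tʃ] (rule 3); /e/ → [ə] (rule 2); /i/ → [ə] (rule 2); /k/ → [tʃ] (rule 3); /e/ → [ə] (rule 2).
All other segments surface unchanged.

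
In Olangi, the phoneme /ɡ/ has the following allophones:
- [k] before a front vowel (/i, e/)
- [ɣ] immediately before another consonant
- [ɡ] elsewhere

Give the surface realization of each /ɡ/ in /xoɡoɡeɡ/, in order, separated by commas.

[ɡ], [k], [ɡ]

Occurrence 1 (position 3): no conditioning environment matches → elsewhere allophone [ɡ].
Occurrence 2 (position 5): before a front vowel (/i, e/) → [k].
Occurrence 3 (position 7): no conditioning environment matches → elsewhere allophone [ɡ].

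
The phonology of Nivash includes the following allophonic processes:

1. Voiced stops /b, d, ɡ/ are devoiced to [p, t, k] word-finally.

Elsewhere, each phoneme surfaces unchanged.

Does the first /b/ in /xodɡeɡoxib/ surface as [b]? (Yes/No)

/b/ (word-final): word-finally, so rule 1 applies → [p].
The actual realization is [p], not [b].

No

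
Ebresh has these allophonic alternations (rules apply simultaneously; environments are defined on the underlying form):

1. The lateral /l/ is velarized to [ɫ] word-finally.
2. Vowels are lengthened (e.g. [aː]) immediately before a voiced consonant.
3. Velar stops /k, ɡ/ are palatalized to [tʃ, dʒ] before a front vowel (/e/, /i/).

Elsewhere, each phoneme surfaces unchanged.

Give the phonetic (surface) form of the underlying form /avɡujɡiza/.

/a/ — word-initial, before a voiced consonant — surfaces as [aː] (rule 2).
/v/ stays [v].
/ɡ/ (between /v/ and /u/) fails the environment for rule 3, so it stays [ɡ].
/u/ — between /ɡ/ and /j/, before a voiced consonant — surfaces as [uː] (rule 2).
/j/ (between /u/ and /ɡ/): no rule targets it → [j].
Rule 3 applies to /ɡ/ (between /j/ and /i/: before a front vowel) → [dʒ].
/i/ (between /ɡ/ and /z/): before a voiced consonant, so rule 2 applies → [iː].
/z/ (between /i/ and /a/): no rule targets it → [z].
/a/ (word-final) is in the target of rule 2 but the environment (before a voiced consonant) is not met → [a].

[aːvɡuːjdʒiːza]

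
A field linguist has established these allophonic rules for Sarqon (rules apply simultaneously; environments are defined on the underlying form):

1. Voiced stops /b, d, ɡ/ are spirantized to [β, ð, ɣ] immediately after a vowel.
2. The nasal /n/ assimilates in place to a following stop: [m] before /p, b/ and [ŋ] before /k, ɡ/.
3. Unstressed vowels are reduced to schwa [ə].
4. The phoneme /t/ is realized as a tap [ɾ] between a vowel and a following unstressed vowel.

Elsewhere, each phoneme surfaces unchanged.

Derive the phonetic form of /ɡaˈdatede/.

[ɡəˈðaɾəðə]

/ɡ/ (word-initial): rule 1 targets it, but not immediately after a vowel → unchanged [ɡ].
/a/ (between /ɡ/ and /d/): in an unstressed syllable, so rule 3 applies → [ə].
/d/ (between /a/ and /a/) occurs immediately after a vowel → [ð] by rule 1.
/a/ (between /d/ and /t/) fails the environment for rule 3, so it stays [a].
Rule 4 applies to /t/ (between /a/ and /e/: between a vowel and a following unstressed vowel) → [ɾ].
Rule 3 applies to /e/ (between /t/ and /d/: in an unstressed syllable) → [ə].
/d/ meets the environment for rule 1 (immediately after a vowel) → [ð].
Rule 3 applies to /e/ (word-final: in an unstressed syllable) → [ə].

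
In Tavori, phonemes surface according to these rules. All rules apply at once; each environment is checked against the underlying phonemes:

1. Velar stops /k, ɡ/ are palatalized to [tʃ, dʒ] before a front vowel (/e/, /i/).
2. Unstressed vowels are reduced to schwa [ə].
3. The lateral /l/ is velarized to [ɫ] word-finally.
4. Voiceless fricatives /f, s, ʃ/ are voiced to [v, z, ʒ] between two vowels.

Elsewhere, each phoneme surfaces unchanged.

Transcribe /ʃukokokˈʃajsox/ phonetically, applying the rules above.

/ʃ/ (word-initial) is in the target of rule 4 but the environment (between two vowels) is not met → [ʃ].
/u/ (between /ʃ/ and /k/): in an unstressed syllable, so rule 2 applies → [ə].
/k/ (between /u/ and /o/) is in the target of rule 1 but the environment (before a front vowel) is not met → [k].
/o/ (between /k/ and /k/): in an unstressed syllable, so rule 2 applies → [ə].
/k/ (between /o/ and /o/): rule 1 targets it, but not before a front vowel → unchanged [k].
/o/ — between /k/ and /k/, in an unstressed syllable — surfaces as [ə] (rule 2).
/k/ — between /o/ and /ʃ/; rule 1 does not apply here → [k].
/ʃ/ (between /k/ and /a/) fails the environment for rule 4, so it stays [ʃ].
/a/ (between /ʃ/ and /j/): rule 2 targets it, but not in an unstressed syllable → unchanged [a].
/j/ (between /a/ and /s/) is unaffected → [j].
/s/ (between /j/ and /o/) is in the target of rule 4 but the environment (between two vowels) is not met → [s].
/o/ (between /s/ and /x/): in an unstressed syllable, so rule 2 applies → [ə].
/x/ (word-final): no rule targets it → [x].

[ʃəkəkəkˈʃajsəx]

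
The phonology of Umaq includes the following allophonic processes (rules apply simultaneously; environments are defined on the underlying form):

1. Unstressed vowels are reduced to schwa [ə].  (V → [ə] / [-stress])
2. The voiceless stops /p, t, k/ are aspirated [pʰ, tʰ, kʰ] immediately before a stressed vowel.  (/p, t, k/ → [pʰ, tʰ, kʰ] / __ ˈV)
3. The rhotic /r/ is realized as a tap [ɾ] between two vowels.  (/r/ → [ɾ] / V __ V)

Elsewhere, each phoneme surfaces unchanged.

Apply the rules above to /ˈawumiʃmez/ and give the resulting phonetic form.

[ˈawəməʃməz]

/a/ (word-initial): rule 1 targets it, but not in an unstressed syllable → unchanged [a].
/w/ (between /a/ and /u/) is unaffected → [w].
/u/ (between /w/ and /m/): in an unstressed syllable, so rule 1 applies → [ə].
/m/ (between /u/ and /i/): no rule targets it → [m].
/i/ (between /m/ and /ʃ/): in an unstressed syllable, so rule 1 applies → [ə].
/ʃ/ stays [ʃ].
/m/ stays [m].
Rule 1 applies to /e/ (between /m/ and /z/: in an unstressed syllable) → [ə].
/z/ — not in any rule's target class → [z].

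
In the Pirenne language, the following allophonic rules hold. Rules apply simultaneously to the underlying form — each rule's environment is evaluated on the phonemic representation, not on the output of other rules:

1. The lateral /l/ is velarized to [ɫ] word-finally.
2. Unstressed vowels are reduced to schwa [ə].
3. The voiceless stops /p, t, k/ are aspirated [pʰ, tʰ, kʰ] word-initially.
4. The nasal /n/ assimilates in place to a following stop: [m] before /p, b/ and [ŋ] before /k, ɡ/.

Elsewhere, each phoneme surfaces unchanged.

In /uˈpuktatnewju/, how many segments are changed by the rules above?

Segments that undergo a rule: /u/ → [ə] (rule 2); /a/ → [ə] (rule 2); /e/ → [ə] (rule 2); /u/ → [ə] (rule 2).
All other segments surface unchanged.

4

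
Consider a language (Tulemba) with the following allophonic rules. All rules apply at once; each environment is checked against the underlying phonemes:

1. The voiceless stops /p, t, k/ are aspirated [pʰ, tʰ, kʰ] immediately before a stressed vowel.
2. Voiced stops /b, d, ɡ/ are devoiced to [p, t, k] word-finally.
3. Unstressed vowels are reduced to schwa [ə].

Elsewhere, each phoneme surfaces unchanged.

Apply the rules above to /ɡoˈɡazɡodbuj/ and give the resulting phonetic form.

[ɡəˈɡazɡədbəj]

/ɡ/ (word-initial) is in the target of rule 2 but the environment (word-finally) is not met → [ɡ].
Rule 3 applies to /o/ (between /ɡ/ and /ɡ/: in an unstressed syllable) → [ə].
/ɡ/ (between /o/ and /a/): rule 2 targets it, but not word-finally → unchanged [ɡ].
/a/ (between /ɡ/ and /z/) is in the target of rule 3 but the environment (in an unstressed syllable) is not met → [a].
/ɡ/ — between /z/ and /o/; rule 2 does not apply here → [ɡ].
/o/ — between /ɡ/ and /d/, in an unstressed syllable — surfaces as [ə] (rule 3).
/d/ — between /o/ and /b/; rule 2 does not apply here → [d].
/b/ (between /d/ and /u/) is in the target of rule 2 but the environment (word-finally) is not met → [b].
/u/ meets the environment for rule 3 (in an unstressed syllable) → [ə].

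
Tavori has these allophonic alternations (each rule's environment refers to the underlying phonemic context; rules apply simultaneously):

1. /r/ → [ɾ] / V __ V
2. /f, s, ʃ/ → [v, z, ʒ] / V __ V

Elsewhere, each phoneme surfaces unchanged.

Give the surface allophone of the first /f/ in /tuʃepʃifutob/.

/f/ — between /i/ and /u/, between two vowels — surfaces as [v] (rule 2).

[v]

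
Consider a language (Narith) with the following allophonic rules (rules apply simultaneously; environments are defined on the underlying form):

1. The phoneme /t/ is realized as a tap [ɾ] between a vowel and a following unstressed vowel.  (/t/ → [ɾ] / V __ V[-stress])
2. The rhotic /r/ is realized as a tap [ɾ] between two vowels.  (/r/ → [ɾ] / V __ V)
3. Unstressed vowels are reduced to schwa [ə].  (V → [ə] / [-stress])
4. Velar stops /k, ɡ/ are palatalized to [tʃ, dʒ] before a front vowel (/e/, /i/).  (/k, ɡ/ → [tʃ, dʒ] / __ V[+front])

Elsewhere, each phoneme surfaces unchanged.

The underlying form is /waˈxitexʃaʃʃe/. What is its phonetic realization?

/w/ — not in any rule's target class → [w].
/a/ (between /w/ and /x/): in an unstressed syllable, so rule 3 applies → [ə].
/x/ (between /a/ and /i/) is unaffected → [x].
/i/ (between /x/ and /t/) fails the environment for rule 3, so it stays [i].
/t/ (between /i/ and /e/) occurs between a vowel and a following unstressed vowel → [ɾ] by rule 1.
/e/ (between /t/ and /x/): in an unstressed syllable, so rule 3 applies → [ə].
/x/ (between /e/ and /ʃ/): no rule targets it → [x].
/ʃ/ (between /x/ and /a/): no rule targets it → [ʃ].
Rule 3 applies to /a/ (between /ʃ/ and /ʃ/: in an unstressed syllable) → [ə].
/ʃ/ (between /a/ and /ʃ/) is unaffected → [ʃ].
/ʃ/ stays [ʃ].
Rule 3 applies to /e/ (word-final: in an unstressed syllable) → [ə].

[wəˈxiɾəxʃəʃʃə]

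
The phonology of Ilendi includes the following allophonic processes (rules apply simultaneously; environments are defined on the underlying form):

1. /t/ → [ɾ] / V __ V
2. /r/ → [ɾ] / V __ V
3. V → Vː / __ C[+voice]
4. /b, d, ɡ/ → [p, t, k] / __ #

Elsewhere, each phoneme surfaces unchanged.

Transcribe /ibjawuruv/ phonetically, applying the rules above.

[iːbjaːwuːɾuːv]

Rule 3 applies to /i/ (word-initial: before a voiced consonant) → [iː].
/b/ — between /i/ and /j/; rule 4 does not apply here → [b].
/j/ (between /b/ and /a/): no rule targets it → [j].
Rule 3 applies to /a/ (between /j/ and /w/: before a voiced consonant) → [aː].
/w/ stays [w].
/u/ (between /w/ and /r/): before a voiced consonant, so rule 3 applies → [uː].
/r/ (between /u/ and /u/): between two vowels, so rule 2 applies → [ɾ].
Rule 3 applies to /u/ (between /r/ and /v/: before a voiced consonant) → [uː].
/v/ — not in any rule's target class → [v].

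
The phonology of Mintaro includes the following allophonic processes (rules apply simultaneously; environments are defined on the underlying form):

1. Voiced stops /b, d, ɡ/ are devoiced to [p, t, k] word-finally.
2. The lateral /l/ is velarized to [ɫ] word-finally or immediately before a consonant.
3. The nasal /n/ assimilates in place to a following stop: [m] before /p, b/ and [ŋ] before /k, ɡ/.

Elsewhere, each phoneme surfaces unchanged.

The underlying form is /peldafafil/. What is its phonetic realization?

/p/ (word-initial): no rule targets it → [p].
/e/ — not in any rule's target class → [e].
/l/ — between /e/ and /d/, word-finally or immediately before a consonant — surfaces as [ɫ] (rule 2).
/d/ (between /l/ and /a/): rule 1 targets it, but not word-finally → unchanged [d].
/a/ (between /d/ and /f/) is unaffected → [a].
/f/ — not in any rule's target class → [f].
/a/ (between /f/ and /f/) is unaffected → [a].
/f/ stays [f].
/i/ — not in any rule's target class → [i].
/l/ (word-final) occurs word-finally or immediately before a consonant → [ɫ] by rule 2.

[peɫdafafiɫ]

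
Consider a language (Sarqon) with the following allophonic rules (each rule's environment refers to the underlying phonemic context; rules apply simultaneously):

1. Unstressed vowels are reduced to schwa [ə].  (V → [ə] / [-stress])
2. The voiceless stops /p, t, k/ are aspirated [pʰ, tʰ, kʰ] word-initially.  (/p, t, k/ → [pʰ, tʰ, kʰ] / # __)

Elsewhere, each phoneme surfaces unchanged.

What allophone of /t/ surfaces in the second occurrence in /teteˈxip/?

[t]

/t/ (between /e/ and /e/) is in the target of rule 2 but the environment (word-initially) is not met → [t].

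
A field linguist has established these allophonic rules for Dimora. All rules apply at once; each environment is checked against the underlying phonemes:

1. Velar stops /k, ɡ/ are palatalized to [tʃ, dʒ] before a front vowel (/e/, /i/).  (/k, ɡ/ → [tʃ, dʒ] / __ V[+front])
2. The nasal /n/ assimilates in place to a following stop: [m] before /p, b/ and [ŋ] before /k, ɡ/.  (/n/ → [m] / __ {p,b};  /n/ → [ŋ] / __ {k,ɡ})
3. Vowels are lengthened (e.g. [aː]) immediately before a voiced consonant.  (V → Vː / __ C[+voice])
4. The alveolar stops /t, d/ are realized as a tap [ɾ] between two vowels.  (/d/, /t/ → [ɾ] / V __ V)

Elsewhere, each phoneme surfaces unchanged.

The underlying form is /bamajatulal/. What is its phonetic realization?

[baːmaːjaɾuːlaːl]

/b/ (word-initial): no rule targets it → [b].
/a/ (between /b/ and /m/) occurs before a voiced consonant → [aː] by rule 3.
/m/ (between /a/ and /a/) is unaffected → [m].
/a/ — between /m/ and /j/, before a voiced consonant — surfaces as [aː] (rule 3).
/j/ (between /a/ and /a/): no rule targets it → [j].
/a/ (between /j/ and /t/) fails the environment for rule 3, so it stays [a].
/t/ (between /a/ and /u/): between two vowels, so rule 4 applies → [ɾ].
/u/ — between /t/ and /l/, before a voiced consonant — surfaces as [uː] (rule 3).
/l/ — not in any rule's target class → [l].
/a/ (between /l/ and /l/): before a voiced consonant, so rule 3 applies → [aː].
/l/ (word-final): no rule targets it → [l].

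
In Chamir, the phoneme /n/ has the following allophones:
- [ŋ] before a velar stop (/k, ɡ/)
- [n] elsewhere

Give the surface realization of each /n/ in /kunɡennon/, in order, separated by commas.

Occurrence 1 (position 3): before a velar stop → [ŋ].
Occurrence 2 (position 6): no conditioning environment matches → elsewhere allophone [n].
Occurrence 3 (position 7): no conditioning environment matches → elsewhere allophone [n].
Occurrence 4 (position 9): no conditioning environment matches → elsewhere allophone [n].

[ŋ], [n], [n], [n]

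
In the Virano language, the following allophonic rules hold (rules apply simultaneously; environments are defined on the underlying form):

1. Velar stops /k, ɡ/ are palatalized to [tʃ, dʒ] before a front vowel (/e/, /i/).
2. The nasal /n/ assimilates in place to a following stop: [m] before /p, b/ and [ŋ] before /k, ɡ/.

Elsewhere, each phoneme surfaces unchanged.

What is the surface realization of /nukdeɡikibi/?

[nukdedʒitʃibi]

/n/ — word-initial; rule 2 does not apply here → [n].
/u/ (between /n/ and /k/) is unaffected → [u].
/k/ (between /u/ and /d/) is in the target of rule 1 but the environment (before a front vowel) is not met → [k].
/d/ — not in any rule's target class → [d].
/e/ stays [e].
Rule 1 applies to /ɡ/ (between /e/ and /i/: before a front vowel) → [dʒ].
/i/ (between /ɡ/ and /k/) is unaffected → [i].
/k/ (between /i/ and /i/): before a front vowel, so rule 1 applies → [tʃ].
/i/ (between /k/ and /b/): no rule targets it → [i].
/b/ — not in any rule's target class → [b].
/i/ stays [i].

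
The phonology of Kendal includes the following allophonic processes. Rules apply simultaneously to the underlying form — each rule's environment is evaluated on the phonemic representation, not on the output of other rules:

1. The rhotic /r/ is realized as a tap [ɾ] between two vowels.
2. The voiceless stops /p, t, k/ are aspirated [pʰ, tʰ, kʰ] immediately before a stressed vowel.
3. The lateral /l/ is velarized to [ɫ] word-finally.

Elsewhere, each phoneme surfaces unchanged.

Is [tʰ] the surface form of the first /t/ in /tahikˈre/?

/t/ — word-initial; rule 2 does not apply here → [t].
The actual realization is [t], not [tʰ].

No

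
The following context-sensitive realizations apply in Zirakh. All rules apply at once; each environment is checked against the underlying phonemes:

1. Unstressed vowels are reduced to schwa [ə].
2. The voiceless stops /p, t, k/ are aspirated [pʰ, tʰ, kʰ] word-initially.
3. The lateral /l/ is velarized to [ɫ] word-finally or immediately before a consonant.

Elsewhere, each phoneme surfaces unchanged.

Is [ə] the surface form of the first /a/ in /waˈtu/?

/a/ — between /w/ and /t/, in an unstressed syllable — surfaces as [ə] (rule 1).
The actual realization is [ə], which matches [ə].

Yes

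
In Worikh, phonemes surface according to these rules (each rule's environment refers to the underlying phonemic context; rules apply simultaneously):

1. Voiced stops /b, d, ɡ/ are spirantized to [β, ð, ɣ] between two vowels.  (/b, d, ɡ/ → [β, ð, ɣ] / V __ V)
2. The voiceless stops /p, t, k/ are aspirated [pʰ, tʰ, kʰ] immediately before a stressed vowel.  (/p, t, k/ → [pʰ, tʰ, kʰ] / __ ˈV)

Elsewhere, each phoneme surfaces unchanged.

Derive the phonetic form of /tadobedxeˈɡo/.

/t/ — word-initial; rule 2 does not apply here → [t].
/a/ (between /t/ and /d/) is unaffected → [a].
/d/ meets the environment for rule 1 (between two vowels) → [ð].
/o/ stays [o].
/b/ (between /o/ and /e/) occurs between two vowels → [β] by rule 1.
/e/ (between /b/ and /d/) is unaffected → [e].
/d/ (between /e/ and /x/): rule 1 targets it, but not between two vowels → unchanged [d].
/x/ (between /d/ and /e/): no rule targets it → [x].
/e/ (between /x/ and /ɡ/): no rule targets it → [e].
Rule 1 applies to /ɡ/ (between /e/ and /o/: between two vowels) → [ɣ].
/o/ stays [o].

[taðoβedxeˈɣo]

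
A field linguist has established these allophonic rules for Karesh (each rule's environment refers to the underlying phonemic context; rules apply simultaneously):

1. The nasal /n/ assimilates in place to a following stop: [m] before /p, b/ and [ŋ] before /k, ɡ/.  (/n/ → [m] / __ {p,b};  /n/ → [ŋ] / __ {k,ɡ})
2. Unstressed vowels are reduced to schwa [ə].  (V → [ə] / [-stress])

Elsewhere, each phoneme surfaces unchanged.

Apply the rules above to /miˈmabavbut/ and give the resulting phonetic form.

[məˈmabəvbət]

/m/ — not in any rule's target class → [m].
/i/ meets the environment for rule 2 (in an unstressed syllable) → [ə].
/m/ stays [m].
/a/ (between /m/ and /b/) fails the environment for rule 2, so it stays [a].
/b/ — not in any rule's target class → [b].
/a/ (between /b/ and /v/) occurs in an unstressed syllable → [ə] by rule 2.
/v/ stays [v].
/b/ stays [b].
/u/ meets the environment for rule 2 (in an unstressed syllable) → [ə].
/t/ stays [t].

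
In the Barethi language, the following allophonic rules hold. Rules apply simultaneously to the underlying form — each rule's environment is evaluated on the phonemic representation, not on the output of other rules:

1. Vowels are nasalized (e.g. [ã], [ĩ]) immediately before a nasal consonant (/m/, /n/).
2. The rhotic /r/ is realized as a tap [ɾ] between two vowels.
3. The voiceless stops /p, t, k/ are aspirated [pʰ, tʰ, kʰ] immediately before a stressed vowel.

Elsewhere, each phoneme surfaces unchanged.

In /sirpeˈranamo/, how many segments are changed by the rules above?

3

Segments that undergo a rule: /r/ → [ɾ] (rule 2); /a/ → [ã] (rule 1); /a/ → [ã] (rule 1).
All other segments surface unchanged.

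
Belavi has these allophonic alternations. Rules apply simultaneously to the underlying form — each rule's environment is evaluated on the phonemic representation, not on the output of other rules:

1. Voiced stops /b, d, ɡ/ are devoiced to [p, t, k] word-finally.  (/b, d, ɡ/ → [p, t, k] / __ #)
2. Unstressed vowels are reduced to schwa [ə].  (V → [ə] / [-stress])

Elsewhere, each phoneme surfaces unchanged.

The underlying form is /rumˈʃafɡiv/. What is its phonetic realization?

[rəmˈʃafɡəv]

/r/ (word-initial): no rule targets it → [r].
/u/ — between /r/ and /m/, in an unstressed syllable — surfaces as [ə] (rule 2).
/m/ (between /u/ and /ʃ/): no rule targets it → [m].
/ʃ/ stays [ʃ].
/a/ (between /ʃ/ and /f/) fails the environment for rule 2, so it stays [a].
/f/ (between /a/ and /ɡ/) is unaffected → [f].
/ɡ/ (between /f/ and /i/) fails the environment for rule 1, so it stays [ɡ].
/i/ meets the environment for rule 2 (in an unstressed syllable) → [ə].
/v/ — not in any rule's target class → [v].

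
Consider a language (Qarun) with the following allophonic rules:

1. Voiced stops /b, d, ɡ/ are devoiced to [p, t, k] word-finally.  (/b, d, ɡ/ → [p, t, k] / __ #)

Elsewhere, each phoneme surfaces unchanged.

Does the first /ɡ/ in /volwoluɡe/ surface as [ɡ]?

Yes

/ɡ/ (between /u/ and /e/): rule 1 targets it, but not word-finally → unchanged [ɡ].
The actual realization is [ɡ], which matches [ɡ].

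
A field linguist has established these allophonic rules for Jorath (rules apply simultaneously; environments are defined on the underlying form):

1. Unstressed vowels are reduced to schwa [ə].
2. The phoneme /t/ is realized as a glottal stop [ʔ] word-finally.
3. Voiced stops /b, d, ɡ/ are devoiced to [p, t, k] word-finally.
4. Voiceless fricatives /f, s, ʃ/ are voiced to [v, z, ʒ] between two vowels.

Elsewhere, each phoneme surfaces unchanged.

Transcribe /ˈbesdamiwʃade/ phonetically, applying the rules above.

[ˈbesdəməwʃədə]

/b/ (word-initial) is in the target of rule 3 but the environment (word-finally) is not met → [b].
/e/ — between /b/ and /s/; rule 1 does not apply here → [e].
/s/ (between /e/ and /d/) is in the target of rule 4 but the environment (between two vowels) is not met → [s].
/d/ (between /s/ and /a/) is in the target of rule 3 but the environment (word-finally) is not met → [d].
/a/ (between /d/ and /m/) occurs in an unstressed syllable → [ə] by rule 1.
/m/ (between /a/ and /i/) is unaffected → [m].
/i/ meets the environment for rule 1 (in an unstressed syllable) → [ə].
/w/ — not in any rule's target class → [w].
/ʃ/ — between /w/ and /a/; rule 4 does not apply here → [ʃ].
Rule 1 applies to /a/ (between /ʃ/ and /d/: in an unstressed syllable) → [ə].
/d/ (between /a/ and /e/): rule 3 targets it, but not word-finally → unchanged [d].
Rule 1 applies to /e/ (word-final: in an unstressed syllable) → [ə].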